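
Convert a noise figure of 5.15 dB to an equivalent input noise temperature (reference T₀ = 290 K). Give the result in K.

F = 10^(5.15/10) = 3.27341
T_e = (F − 1)·T₀ = (3.27341 − 1) × 290 = 659 K

659 K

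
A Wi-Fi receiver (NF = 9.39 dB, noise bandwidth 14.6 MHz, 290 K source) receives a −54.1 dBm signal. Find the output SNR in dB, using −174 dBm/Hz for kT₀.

38.9 dB

Noise floor: N = −174 + 10 log₁₀(B) + NF
10 log₁₀(1.46×10⁷) = 71.64 dB
N = −174 + 71.64 + 9.39 = −92.97 dBm
SNR = P_sig − N = −54.1 − (−92.97) = 38.87 dB → 38.9 dB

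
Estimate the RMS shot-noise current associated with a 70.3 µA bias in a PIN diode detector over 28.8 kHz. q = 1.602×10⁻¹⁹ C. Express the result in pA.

805 pA

I_n = √(2qI·B)
2qI·B = 2 × 1.602×10⁻¹⁹ × 7.03×10⁻⁵ × 2.88×10⁴ = 6.49×10⁻¹⁹ A²
I_n = √(6.49×10⁻¹⁹) = 8.05×10⁻¹⁰ A = 805 pA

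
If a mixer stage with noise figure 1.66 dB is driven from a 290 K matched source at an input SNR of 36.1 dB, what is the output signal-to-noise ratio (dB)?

By definition F = SNR_in/SNR_out, so in dB: SNR_out = SNR_in − NF
SNR_out = 36.1 − 1.66 = 34.44 dB

34.44 dB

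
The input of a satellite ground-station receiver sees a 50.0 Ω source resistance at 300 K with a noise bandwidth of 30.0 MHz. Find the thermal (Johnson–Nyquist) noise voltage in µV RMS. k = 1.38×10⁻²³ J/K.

V_n = √(4kTRB)
4kTRB = 4 × 1.38×10⁻²³ × 300 × 5.00×10¹ × 3.00×10⁷ = 2.48×10⁻¹¹ V²
V_n = √(2.48×10⁻¹¹) = 4.98×10⁻⁶ V = 4.98 µV

4.98 µV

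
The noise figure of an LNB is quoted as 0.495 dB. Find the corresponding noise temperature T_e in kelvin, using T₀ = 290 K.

35.0 K

F = 10^(0.495/10) = 1.12073
T_e = (F − 1)·T₀ = (1.12073 − 1) × 290 = 35.0 K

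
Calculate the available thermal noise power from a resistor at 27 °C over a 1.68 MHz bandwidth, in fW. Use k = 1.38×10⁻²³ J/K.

6.96 fW

T = 27 °C + 273.15 = 300.15 K
P_n = kTB = 1.38×10⁻²³ × 300.15 × 1.68×10⁶ = 6.96×10⁻¹⁵ W = 6.96 fW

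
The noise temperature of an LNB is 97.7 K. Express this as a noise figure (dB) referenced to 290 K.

F = 1 + T_e/T₀ = 1 + 97.7/290 = 1.3369
NF = 10 log₁₀(1.3369) = 1.26 dB

1.26 dB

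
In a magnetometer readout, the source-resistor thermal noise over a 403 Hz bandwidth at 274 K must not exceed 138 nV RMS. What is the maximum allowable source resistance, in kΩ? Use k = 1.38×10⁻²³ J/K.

Johnson–Nyquist: V_n = √(4kTRB) ⇒ R = V_n² / (4kTB)
4kTB = 4 × 1.38×10⁻²³ × 274 × 4.03×10² = 6.10×10⁻¹⁸
R = (1.38×10⁻⁷)² / 6.10×10⁻¹⁸ = 3.12×10³ Ω = 3.12 kΩ

3.12 kΩ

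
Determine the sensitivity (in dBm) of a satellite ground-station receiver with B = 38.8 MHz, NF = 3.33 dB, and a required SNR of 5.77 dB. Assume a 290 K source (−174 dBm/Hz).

Sensitivity = −174 + 10 log₁₀(B) + NF + SNR_min
= −174 + 75.89 + 3.33 + 5.77
= −89.01 dBm → −89.0 dBm

−89.0 dBm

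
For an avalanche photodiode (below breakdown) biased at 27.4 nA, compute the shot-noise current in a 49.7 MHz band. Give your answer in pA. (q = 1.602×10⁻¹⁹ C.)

I_n = √(2qI·B)
2qI·B = 2 × 1.602×10⁻¹⁹ × 2.74×10⁻⁸ × 4.97×10⁷ = 4.36×10⁻¹⁹ A²
I_n = √(4.36×10⁻¹⁹) = 6.61×10⁻¹⁰ A = 661 pA

661 pA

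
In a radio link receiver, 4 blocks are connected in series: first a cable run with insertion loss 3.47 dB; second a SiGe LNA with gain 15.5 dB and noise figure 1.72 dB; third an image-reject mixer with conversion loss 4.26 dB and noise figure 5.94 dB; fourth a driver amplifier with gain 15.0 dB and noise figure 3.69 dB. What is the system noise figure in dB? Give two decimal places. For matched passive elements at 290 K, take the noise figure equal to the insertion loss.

Convert to linear (a loss of L dB is a gain of −L dB): F_i = 10^(NF_i/10), G_i = 10^(G_i,dB/10)
  Stage 1: F_1 = 10^(3.47/10) = 2.223, G_1 = 10^(−3.47/10) = 0.4498
  Stage 2: F_2 = 10^(1.72/10) = 1.486, G_2 = 10^(15.5/10) = 35.48
  Stage 3: F_3 = 10^(5.94/10) = 3.926, G_3 = 10^(−4.26/10) = 0.3750
  Stage 4: F_4 = 10^(3.69/10) = 2.339, G_4 = 10^(15.0/10) = 31.62
Friis cascade:
  F = 2.223 + (1.486 − 1)/0.4498 + (3.926 − 1)/15.96 + (2.339 − 1)/5.984 = 3.711
NF = 10 log₁₀(3.711) = 5.69 dB

5.69 dB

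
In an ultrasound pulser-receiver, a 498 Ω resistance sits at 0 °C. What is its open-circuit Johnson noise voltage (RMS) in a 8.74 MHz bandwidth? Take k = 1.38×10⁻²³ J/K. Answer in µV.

8.10 µV

T = 0 °C + 273.15 = 273.15 K
V_n = √(4kTRB)
4kTRB = 4 × 1.38×10⁻²³ × 273.15 × 4.98×10² × 8.74×10⁶ = 6.56×10⁻¹¹ V²
V_n = √(6.56×10⁻¹¹) = 8.10×10⁻⁶ V = 8.10 µV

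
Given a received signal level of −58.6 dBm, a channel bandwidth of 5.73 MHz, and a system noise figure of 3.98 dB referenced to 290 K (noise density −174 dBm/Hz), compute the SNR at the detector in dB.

43.8 dB

Noise floor: N = −174 + 10 log₁₀(B) + NF
10 log₁₀(5.73×10⁶) = 67.58 dB
N = −174 + 67.58 + 3.98 = −102.44 dBm
SNR = P_sig − N = −58.6 − (−102.44) = 43.84 dB → 43.8 dB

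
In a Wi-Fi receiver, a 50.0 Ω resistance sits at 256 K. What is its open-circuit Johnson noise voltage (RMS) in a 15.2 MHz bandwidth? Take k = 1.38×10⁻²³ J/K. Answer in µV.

3.28 µV

V_n = √(4kTRB)
4kTRB = 4 × 1.38×10⁻²³ × 256 × 5.00×10¹ × 1.52×10⁷ = 1.07×10⁻¹¹ V²
V_n = √(1.07×10⁻¹¹) = 3.28×10⁻⁶ V = 3.28 µV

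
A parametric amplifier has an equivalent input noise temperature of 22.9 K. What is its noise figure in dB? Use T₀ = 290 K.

0.330 dB

F = 1 + T_e/T₀ = 1 + 22.9/290 = 1.07897
NF = 10 log₁₀(1.07897) = 0.330 dB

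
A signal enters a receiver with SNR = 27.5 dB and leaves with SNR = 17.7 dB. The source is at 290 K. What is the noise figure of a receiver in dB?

NF (dB) = SNR_in(dB) − SNR_out(dB) when the source is at T₀
NF = 27.5 − 17.7 = 9.8 dB

9.8 dB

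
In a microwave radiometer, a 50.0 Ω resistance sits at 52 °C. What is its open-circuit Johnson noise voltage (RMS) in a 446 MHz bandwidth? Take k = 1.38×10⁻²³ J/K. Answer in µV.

20.0 µV

T = 52 °C + 273.15 = 325.15 K
V_n = √(4kTRB)
4kTRB = 4 × 1.38×10⁻²³ × 325.15 × 5.00×10¹ × 4.46×10⁸ = 4.00×10⁻¹⁰ V²
V_n = √(4.00×10⁻¹⁰) = 2.00×10⁻⁵ V = 20.0 µV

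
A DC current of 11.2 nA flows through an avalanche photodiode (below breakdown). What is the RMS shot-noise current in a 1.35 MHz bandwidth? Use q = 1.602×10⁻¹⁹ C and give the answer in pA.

I_n = √(2qI·B)
2qI·B = 2 × 1.602×10⁻¹⁹ × 1.12×10⁻⁸ × 1.35×10⁶ = 4.84×10⁻²¹ A²
I_n = √(4.84×10⁻²¹) = 6.96×10⁻¹¹ A = 69.6 pA

69.6 pA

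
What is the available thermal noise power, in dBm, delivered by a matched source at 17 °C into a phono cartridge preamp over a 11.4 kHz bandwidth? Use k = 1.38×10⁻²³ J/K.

−133.4 dBm

T = 17 °C + 273.15 = 290.15 K
P_n = kTB = 1.38×10⁻²³ × 290.15 × 1.14×10⁴ = 4.56×10⁻¹⁷ W
In dBm: 10 log₁₀(4.56×10⁻¹⁷ / 10⁻³) = −133.4 dBm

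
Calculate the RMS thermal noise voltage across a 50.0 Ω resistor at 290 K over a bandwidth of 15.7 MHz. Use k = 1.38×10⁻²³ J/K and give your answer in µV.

V_n = √(4kTRB)
4kTRB = 4 × 1.38×10⁻²³ × 290 × 5.00×10¹ × 1.57×10⁷ = 1.26×10⁻¹¹ V²
V_n = √(1.26×10⁻¹¹) = 3.54×10⁻⁶ V = 3.54 µV

3.54 µV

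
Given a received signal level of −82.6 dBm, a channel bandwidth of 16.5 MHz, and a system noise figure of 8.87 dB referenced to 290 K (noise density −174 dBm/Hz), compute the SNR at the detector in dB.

10.4 dB

Noise floor: N = −174 + 10 log₁₀(B) + NF
10 log₁₀(1.65×10⁷) = 72.17 dB
N = −174 + 72.17 + 8.87 = −92.96 dBm
SNR = P_sig − N = −82.6 − (−92.96) = 10.36 dB → 10.4 dB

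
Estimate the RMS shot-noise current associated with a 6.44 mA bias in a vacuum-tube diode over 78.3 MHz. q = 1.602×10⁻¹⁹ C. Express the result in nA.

402 nA

I_n = √(2qI·B)
2qI·B = 2 × 1.602×10⁻¹⁹ × 6.44×10⁻³ × 7.83×10⁷ = 1.62×10⁻¹³ A²
I_n = √(1.62×10⁻¹³) = 4.02×10⁻⁷ A = 402 nA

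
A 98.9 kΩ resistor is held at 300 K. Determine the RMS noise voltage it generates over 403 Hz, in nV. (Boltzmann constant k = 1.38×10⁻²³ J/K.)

812 nV

V_n = √(4kTRB)
4kTRB = 4 × 1.38×10⁻²³ × 300 × 9.89×10⁴ × 4.03×10² = 6.60×10⁻¹³ V²
V_n = √(6.60×10⁻¹³) = 8.12×10⁻⁷ V = 812 nV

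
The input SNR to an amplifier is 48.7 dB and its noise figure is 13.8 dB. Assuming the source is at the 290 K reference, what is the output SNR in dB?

34.9 dB

By definition F = SNR_in/SNR_out, so in dB: SNR_out = SNR_in − NF
SNR_out = 48.7 − 13.8 = 34.9 dB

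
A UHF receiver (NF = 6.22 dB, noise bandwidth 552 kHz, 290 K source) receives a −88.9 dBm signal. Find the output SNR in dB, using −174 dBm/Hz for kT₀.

Noise floor: N = −174 + 10 log₁₀(B) + NF
10 log₁₀(5.52×10⁵) = 57.42 dB
N = −174 + 57.42 + 6.22 = −110.36 dBm
SNR = P_sig − N = −88.9 − (−110.36) = 21.46 dB → 21.5 dB

21.5 dB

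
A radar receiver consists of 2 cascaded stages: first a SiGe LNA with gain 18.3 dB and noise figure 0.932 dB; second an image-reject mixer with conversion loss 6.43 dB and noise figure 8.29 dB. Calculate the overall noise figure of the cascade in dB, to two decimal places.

Convert to linear (a loss of L dB is a gain of −L dB): F_i = 10^(NF_i/10), G_i = 10^(G_i,dB/10)
  Stage 1: F_1 = 10^(0.932/10) = 1.239, G_1 = 10^(18.3/10) = 67.61
  Stage 2: F_2 = 10^(8.29/10) = 6.745, G_2 = 10^(−6.43/10) = 0.2275
Friis cascade:
  F = 1.239 + (6.745 − 1)/67.61 = 1.324
NF = 10 log₁₀(1.324) = 1.22 dB

1.22 dB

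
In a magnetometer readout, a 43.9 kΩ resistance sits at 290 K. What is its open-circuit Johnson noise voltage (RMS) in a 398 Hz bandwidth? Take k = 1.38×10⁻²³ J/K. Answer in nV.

529 nV

V_n = √(4kTRB)
4kTRB = 4 × 1.38×10⁻²³ × 290 × 4.39×10⁴ × 3.98×10² = 2.80×10⁻¹³ V²
V_n = √(2.80×10⁻¹³) = 5.29×10⁻⁷ V = 529 nV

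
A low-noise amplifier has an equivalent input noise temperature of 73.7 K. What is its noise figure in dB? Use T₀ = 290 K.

F = 1 + T_e/T₀ = 1 + 73.7/290 = 1.25414
NF = 10 log₁₀(1.25414) = 0.983 dB

0.983 dB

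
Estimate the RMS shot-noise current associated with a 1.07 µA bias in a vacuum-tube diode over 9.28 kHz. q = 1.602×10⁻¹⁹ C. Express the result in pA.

56.4 pA

I_n = √(2qI·B)
2qI·B = 2 × 1.602×10⁻¹⁹ × 1.07×10⁻⁶ × 9.28×10³ = 3.18×10⁻²¹ A²
I_n = √(3.18×10⁻²¹) = 5.64×10⁻¹¹ A = 56.4 pA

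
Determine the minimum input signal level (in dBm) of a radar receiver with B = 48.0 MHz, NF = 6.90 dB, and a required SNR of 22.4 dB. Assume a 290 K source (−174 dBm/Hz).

−67.9 dBm

Sensitivity = −174 + 10 log₁₀(B) + NF + SNR_min
= −174 + 76.81 + 6.90 + 22.4
= −67.89 dBm → −67.9 dBm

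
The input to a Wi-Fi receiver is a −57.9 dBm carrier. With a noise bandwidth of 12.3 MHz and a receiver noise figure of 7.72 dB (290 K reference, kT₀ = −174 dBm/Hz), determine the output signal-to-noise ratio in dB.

Noise floor: N = −174 + 10 log₁₀(B) + NF
10 log₁₀(1.23×10⁷) = 70.9 dB
N = −174 + 70.9 + 7.72 = −95.38 dBm
SNR = P_sig − N = −57.9 − (−95.38) = 37.48 dB → 37.5 dB

37.5 dB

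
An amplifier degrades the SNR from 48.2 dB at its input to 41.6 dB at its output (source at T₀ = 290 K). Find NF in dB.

NF (dB) = SNR_in(dB) − SNR_out(dB) when the source is at T₀
NF = 48.2 − 41.6 = 6.6 dB

6.6 dB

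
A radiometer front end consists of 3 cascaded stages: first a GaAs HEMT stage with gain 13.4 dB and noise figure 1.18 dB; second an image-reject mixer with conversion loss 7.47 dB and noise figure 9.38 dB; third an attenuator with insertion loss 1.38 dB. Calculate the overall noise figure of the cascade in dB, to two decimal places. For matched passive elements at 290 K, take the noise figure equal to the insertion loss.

Convert to linear (a loss of L dB is a gain of −L dB): F_i = 10^(NF_i/10), G_i = 10^(G_i,dB/10)
  Stage 1: F_1 = 10^(1.18/10) = 1.312, G_1 = 10^(13.4/10) = 21.88
  Stage 2: F_2 = 10^(9.38/10) = 8.670, G_2 = 10^(−7.47/10) = 0.1791
  Stage 3: F_3 = 10^(1.38/10) = 1.374, G_3 = 10^(−1.38/10) = 0.7278
Friis cascade:
  F = 1.312 + (8.670 − 1)/21.88 + (1.374 − 1)/3.917 = 1.758
NF = 10 log₁₀(1.758) = 2.45 dB

2.45 dB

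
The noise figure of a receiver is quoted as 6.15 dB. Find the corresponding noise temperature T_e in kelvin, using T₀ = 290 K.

905 K

F = 10^(6.15/10) = 4.12098
T_e = (F − 1)·T₀ = (4.12098 − 1) × 290 = 905 K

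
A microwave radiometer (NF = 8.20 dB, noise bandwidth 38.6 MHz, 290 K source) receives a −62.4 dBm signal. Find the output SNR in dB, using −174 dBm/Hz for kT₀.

27.5 dB

Noise floor: N = −174 + 10 log₁₀(B) + NF
10 log₁₀(3.86×10⁷) = 75.87 dB
N = −174 + 75.87 + 8.20 = −89.93 dBm
SNR = P_sig − N = −62.4 − (−89.93) = 27.53 dB → 27.5 dB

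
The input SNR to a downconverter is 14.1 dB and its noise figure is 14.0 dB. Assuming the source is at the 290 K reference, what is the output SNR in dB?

0.1 dB

By definition F = SNR_in/SNR_out, so in dB: SNR_out = SNR_in − NF
SNR_out = 14.1 − 14.0 = 0.1 dB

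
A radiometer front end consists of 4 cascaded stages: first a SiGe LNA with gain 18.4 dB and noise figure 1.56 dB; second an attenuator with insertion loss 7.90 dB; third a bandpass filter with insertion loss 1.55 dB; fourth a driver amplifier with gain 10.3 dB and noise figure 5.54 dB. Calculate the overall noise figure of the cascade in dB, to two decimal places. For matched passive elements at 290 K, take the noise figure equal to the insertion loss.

2.73 dB

Convert to linear (a loss of L dB is a gain of −L dB): F_i = 10^(NF_i/10), G_i = 10^(G_i,dB/10)
  Stage 1: F_1 = 10^(1.56/10) = 1.432, G_1 = 10^(18.4/10) = 69.18
  Stage 2: F_2 = 10^(7.90/10) = 6.166, G_2 = 10^(−7.90/10) = 0.1622
  Stage 3: F_3 = 10^(1.55/10) = 1.429, G_3 = 10^(−1.55/10) = 0.6998
  Stage 4: F_4 = 10^(5.54/10) = 3.581, G_4 = 10^(10.3/10) = 10.72
Friis cascade:
  F = 1.432 + (6.166 − 1)/69.18 + (1.429 − 1)/11.22 + (3.581 − 1)/7.852 = 1.874
NF = 10 log₁₀(1.874) = 2.73 dB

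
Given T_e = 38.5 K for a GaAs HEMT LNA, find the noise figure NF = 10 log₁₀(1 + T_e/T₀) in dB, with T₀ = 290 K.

F = 1 + T_e/T₀ = 1 + 38.5/290 = 1.13276
NF = 10 log₁₀(1.13276) = 0.541 dB

0.541 dB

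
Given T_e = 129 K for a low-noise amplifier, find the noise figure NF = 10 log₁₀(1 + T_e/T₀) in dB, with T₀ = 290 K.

F = 1 + T_e/T₀ = 1 + 129/290 = 1.44483
NF = 10 log₁₀(1.44483) = 1.60 dB

1.60 dB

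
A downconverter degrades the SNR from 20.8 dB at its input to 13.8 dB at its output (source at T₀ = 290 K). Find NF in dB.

7.0 dB

NF (dB) = SNR_in(dB) − SNR_out(dB) when the source is at T₀
NF = 20.8 − 13.8 = 7.0 dB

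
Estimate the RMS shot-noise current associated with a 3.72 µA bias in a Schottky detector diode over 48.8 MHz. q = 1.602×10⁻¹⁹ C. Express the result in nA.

I_n = √(2qI·B)
2qI·B = 2 × 1.602×10⁻¹⁹ × 3.72×10⁻⁶ × 4.88×10⁷ = 5.82×10⁻¹⁷ A²
I_n = √(5.82×10⁻¹⁷) = 7.63×10⁻⁹ A = 7.63 nA

7.63 nA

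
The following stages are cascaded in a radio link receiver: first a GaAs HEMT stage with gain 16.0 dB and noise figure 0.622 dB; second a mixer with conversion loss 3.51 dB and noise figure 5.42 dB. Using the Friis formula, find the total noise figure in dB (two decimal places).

Convert to linear (a loss of L dB is a gain of −L dB): F_i = 10^(NF_i/10), G_i = 10^(G_i,dB/10)
  Stage 1: F_1 = 10^(0.622/10) = 1.154, G_1 = 10^(16.0/10) = 39.81
  Stage 2: F_2 = 10^(5.42/10) = 3.483, G_2 = 10^(−3.51/10) = 0.4457
Friis cascade:
  F = 1.154 + (3.483 − 1)/39.81 = 1.216
NF = 10 log₁₀(1.216) = 0.85 dB

0.85 dB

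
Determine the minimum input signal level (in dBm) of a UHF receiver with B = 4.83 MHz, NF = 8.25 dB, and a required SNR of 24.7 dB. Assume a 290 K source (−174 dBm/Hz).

Sensitivity = −174 + 10 log₁₀(B) + NF + SNR_min
= −174 + 66.84 + 8.25 + 24.7
= −74.21 dBm → −74.2 dBm

−74.2 dBm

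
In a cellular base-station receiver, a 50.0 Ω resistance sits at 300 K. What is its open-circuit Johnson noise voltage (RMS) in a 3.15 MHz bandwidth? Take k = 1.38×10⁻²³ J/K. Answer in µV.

1.61 µV

V_n = √(4kTRB)
4kTRB = 4 × 1.38×10⁻²³ × 300 × 5.00×10¹ × 3.15×10⁶ = 2.61×10⁻¹² V²
V_n = √(2.61×10⁻¹²) = 1.61×10⁻⁶ V = 1.61 µV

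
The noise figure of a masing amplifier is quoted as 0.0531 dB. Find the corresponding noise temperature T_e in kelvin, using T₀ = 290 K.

F = 10^(0.0531/10) = 1.0123
T_e = (F − 1)·T₀ = (1.0123 − 1) × 290 = 3.57 K

3.57 K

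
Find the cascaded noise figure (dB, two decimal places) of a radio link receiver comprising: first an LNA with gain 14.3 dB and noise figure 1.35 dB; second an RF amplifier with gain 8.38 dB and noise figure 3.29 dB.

Convert to linear (a loss of L dB is a gain of −L dB): F_i = 10^(NF_i/10), G_i = 10^(G_i,dB/10)
  Stage 1: F_1 = 10^(1.35/10) = 1.365, G_1 = 10^(14.3/10) = 26.92
  Stage 2: F_2 = 10^(3.29/10) = 2.133, G_2 = 10^(8.38/10) = 6.887
Friis cascade:
  F = 1.365 + (2.133 − 1)/26.92 = 1.407
NF = 10 log₁₀(1.407) = 1.48 dB

1.48 dB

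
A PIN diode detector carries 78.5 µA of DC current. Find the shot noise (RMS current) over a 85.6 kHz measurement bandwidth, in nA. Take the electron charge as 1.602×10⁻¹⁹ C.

I_n = √(2qI·B)
2qI·B = 2 × 1.602×10⁻¹⁹ × 7.85×10⁻⁵ × 8.56×10⁴ = 2.15×10⁻¹⁸ A²
I_n = √(2.15×10⁻¹⁸) = 1.47×10⁻⁹ A = 1.47 nA

1.47 nA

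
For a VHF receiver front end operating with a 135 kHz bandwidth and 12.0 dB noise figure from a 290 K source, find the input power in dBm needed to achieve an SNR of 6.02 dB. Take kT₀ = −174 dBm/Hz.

−104.7 dBm

Sensitivity = −174 + 10 log₁₀(B) + NF + SNR_min
= −174 + 51.3 + 12.0 + 6.02
= −104.68 dBm → −104.7 dBm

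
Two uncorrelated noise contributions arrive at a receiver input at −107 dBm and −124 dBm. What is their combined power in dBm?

−106.9 dBm

Convert to linear, add, convert back:
P₁ = 2.00×10⁻¹⁴ W, P₂ = 3.98×10⁻¹⁶ W
P_tot = 2.04×10⁻¹⁴ W → 10 log₁₀(P_tot / 10⁻³) = −106.9 dBm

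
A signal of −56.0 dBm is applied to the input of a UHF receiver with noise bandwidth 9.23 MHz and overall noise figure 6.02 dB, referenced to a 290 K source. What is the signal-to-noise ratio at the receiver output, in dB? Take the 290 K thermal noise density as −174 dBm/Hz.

Noise floor: N = −174 + 10 log₁₀(B) + NF
10 log₁₀(9.23×10⁶) = 69.65 dB
N = −174 + 69.65 + 6.02 = −98.33 dBm
SNR = P_sig − N = −56.0 − (−98.33) = 42.33 dB → 42.3 dB

42.3 dB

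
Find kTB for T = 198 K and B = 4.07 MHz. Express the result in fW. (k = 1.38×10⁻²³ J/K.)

11.1 fW

P_n = kTB = 1.38×10⁻²³ × 198 × 4.07×10⁶ = 1.11×10⁻¹⁴ W = 11.1 fW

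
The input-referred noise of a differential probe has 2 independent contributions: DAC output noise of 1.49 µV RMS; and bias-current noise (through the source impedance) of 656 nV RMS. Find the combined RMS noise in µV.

Uncorrelated sources add in power (mean-square): V_tot = √(ΣV_i²)
V_tot = √[(1.49×10⁻⁶)² + (6.56×10⁻⁷)²] = 1.63×10⁻⁶ V = 1.63 µV

1.63 µV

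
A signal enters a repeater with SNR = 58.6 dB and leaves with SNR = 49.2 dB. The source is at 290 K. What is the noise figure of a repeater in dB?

NF (dB) = SNR_in(dB) − SNR_out(dB) when the source is at T₀
NF = 58.6 − 49.2 = 9.4 dB

9.4 dB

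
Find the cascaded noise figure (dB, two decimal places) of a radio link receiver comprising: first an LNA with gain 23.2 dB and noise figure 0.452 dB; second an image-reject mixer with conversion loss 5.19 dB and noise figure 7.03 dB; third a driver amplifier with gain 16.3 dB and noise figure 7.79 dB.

0.82 dB

Convert to linear (a loss of L dB is a gain of −L dB): F_i = 10^(NF_i/10), G_i = 10^(G_i,dB/10)
  Stage 1: F_1 = 10^(0.452/10) = 1.110, G_1 = 10^(23.2/10) = 208.9
  Stage 2: F_2 = 10^(7.03/10) = 5.047, G_2 = 10^(−5.19/10) = 0.3027
  Stage 3: F_3 = 10^(7.79/10) = 6.012, G_3 = 10^(16.3/10) = 42.66
Friis cascade:
  F = 1.110 + (5.047 − 1)/208.9 + (6.012 − 1)/63.24 = 1.208
NF = 10 log₁₀(1.208) = 0.82 dB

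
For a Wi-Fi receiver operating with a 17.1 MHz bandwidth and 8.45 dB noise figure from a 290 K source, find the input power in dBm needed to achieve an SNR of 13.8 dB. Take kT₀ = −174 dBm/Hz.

Sensitivity = −174 + 10 log₁₀(B) + NF + SNR_min
= −174 + 72.33 + 8.45 + 13.8
= −79.42 dBm → −79.4 dBm

−79.4 dBm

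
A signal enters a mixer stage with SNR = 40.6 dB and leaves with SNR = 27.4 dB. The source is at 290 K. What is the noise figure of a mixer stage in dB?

NF (dB) = SNR_in(dB) − SNR_out(dB) when the source is at T₀
NF = 40.6 − 27.4 = 13.2 dB

13.2 dB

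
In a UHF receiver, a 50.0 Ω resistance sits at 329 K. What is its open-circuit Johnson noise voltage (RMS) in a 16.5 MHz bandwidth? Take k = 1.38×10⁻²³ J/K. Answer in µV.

V_n = √(4kTRB)
4kTRB = 4 × 1.38×10⁻²³ × 329 × 5.00×10¹ × 1.65×10⁷ = 1.50×10⁻¹¹ V²
V_n = √(1.50×10⁻¹¹) = 3.87×10⁻⁶ V = 3.87 µV

3.87 µV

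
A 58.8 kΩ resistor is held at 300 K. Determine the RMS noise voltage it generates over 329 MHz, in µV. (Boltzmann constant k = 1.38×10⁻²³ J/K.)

V_n = √(4kTRB)
4kTRB = 4 × 1.38×10⁻²³ × 300 × 5.88×10⁴ × 3.29×10⁸ = 3.20×10⁻⁷ V²
V_n = √(3.20×10⁻⁷) = 5.66×10⁻⁴ V = 566 µV

566 µV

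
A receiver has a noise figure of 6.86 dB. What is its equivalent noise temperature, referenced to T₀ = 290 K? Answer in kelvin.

F = 10^(6.86/10) = 4.85289
T_e = (F − 1)·T₀ = (4.85289 − 1) × 290 = 1117 K

1117 K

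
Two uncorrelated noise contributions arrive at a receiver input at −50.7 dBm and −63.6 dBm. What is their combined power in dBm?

−50.5 dBm

Convert to linear, add, convert back:
P₁ = 8.51×10⁻⁹ W, P₂ = 4.37×10⁻¹⁰ W
P_tot = 8.95×10⁻⁹ W → 10 log₁₀(P_tot / 10⁻³) = −50.5 dBm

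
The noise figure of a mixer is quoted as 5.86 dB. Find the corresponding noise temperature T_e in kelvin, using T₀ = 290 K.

828 K

F = 10^(5.86/10) = 3.85478
T_e = (F − 1)·T₀ = (3.85478 − 1) × 290 = 828 K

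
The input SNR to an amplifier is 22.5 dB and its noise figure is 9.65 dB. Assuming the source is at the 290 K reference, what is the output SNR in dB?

12.85 dB

By definition F = SNR_in/SNR_out, so in dB: SNR_out = SNR_in − NF
SNR_out = 22.5 − 9.65 = 12.85 dB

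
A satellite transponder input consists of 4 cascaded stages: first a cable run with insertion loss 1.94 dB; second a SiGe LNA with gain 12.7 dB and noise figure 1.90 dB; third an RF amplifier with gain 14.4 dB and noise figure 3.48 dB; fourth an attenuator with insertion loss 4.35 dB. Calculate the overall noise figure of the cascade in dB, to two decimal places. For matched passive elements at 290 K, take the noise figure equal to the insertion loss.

4.03 dB

Convert to linear (a loss of L dB is a gain of −L dB): F_i = 10^(NF_i/10), G_i = 10^(G_i,dB/10)
  Stage 1: F_1 = 10^(1.94/10) = 1.563, G_1 = 10^(−1.94/10) = 0.6397
  Stage 2: F_2 = 10^(1.90/10) = 1.549, G_2 = 10^(12.7/10) = 18.62
  Stage 3: F_3 = 10^(3.48/10) = 2.228, G_3 = 10^(14.4/10) = 27.54
  Stage 4: F_4 = 10^(4.35/10) = 2.723, G_4 = 10^(−4.35/10) = 0.3673
Friis cascade:
  F = 1.563 + (1.549 − 1)/0.6397 + (2.228 − 1)/11.91 + (2.723 − 1)/328.1 = 2.529
NF = 10 log₁₀(2.529) = 4.03 dB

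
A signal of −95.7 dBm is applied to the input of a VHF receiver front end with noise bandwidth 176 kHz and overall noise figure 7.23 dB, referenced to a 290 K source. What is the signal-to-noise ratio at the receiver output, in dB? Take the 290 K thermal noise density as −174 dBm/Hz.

Noise floor: N = −174 + 10 log₁₀(B) + NF
10 log₁₀(1.76×10⁵) = 52.46 dB
N = −174 + 52.46 + 7.23 = −114.31 dBm
SNR = P_sig − N = −95.7 − (−114.31) = 18.61 dB → 18.6 dB

18.6 dB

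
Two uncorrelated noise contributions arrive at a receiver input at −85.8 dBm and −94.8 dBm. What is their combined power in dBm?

−85.3 dBm

Convert to linear, add, convert back:
P₁ = 2.63×10⁻¹² W, P₂ = 3.31×10⁻¹³ W
P_tot = 2.96×10⁻¹² W → 10 log₁₀(P_tot / 10⁻³) = −85.3 dBm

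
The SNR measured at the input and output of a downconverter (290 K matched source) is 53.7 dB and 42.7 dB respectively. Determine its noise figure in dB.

NF (dB) = SNR_in(dB) − SNR_out(dB) when the source is at T₀
NF = 53.7 − 42.7 = 11.0 dB

11.0 dB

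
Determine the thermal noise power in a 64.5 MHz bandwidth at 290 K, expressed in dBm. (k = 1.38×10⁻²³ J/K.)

P_n = kTB = 1.38×10⁻²³ × 290 × 6.45×10⁷ = 2.58×10⁻¹³ W
In dBm: 10 log₁₀(2.58×10⁻¹³ / 10⁻³) = −95.9 dBm

−95.9 dBm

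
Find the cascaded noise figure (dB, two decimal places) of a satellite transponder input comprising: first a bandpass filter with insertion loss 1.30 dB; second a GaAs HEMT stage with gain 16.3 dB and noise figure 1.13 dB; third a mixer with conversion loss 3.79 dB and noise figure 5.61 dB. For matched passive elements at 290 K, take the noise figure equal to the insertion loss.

Convert to linear (a loss of L dB is a gain of −L dB): F_i = 10^(NF_i/10), G_i = 10^(G_i,dB/10)
  Stage 1: F_1 = 10^(1.30/10) = 1.349, G_1 = 10^(−1.30/10) = 0.7413
  Stage 2: F_2 = 10^(1.13/10) = 1.297, G_2 = 10^(16.3/10) = 42.66
  Stage 3: F_3 = 10^(5.61/10) = 3.639, G_3 = 10^(−3.79/10) = 0.4178
Friis cascade:
  F = 1.349 + (1.297 − 1)/0.7413 + (3.639 − 1)/31.62 = 1.833
NF = 10 log₁₀(1.833) = 2.63 dB

2.63 dB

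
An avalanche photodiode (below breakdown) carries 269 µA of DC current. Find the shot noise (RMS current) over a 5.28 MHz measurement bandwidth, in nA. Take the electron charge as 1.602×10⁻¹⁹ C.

21.3 nA

I_n = √(2qI·B)
2qI·B = 2 × 1.602×10⁻¹⁹ × 2.69×10⁻⁴ × 5.28×10⁶ = 4.55×10⁻¹⁶ A²
I_n = √(4.55×10⁻¹⁶) = 2.13×10⁻⁸ A = 21.3 nA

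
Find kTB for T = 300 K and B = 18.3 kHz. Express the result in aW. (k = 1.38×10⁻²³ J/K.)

75.8 aW

P_n = kTB = 1.38×10⁻²³ × 300 × 1.83×10⁴ = 7.58×10⁻¹⁷ W = 75.8 aW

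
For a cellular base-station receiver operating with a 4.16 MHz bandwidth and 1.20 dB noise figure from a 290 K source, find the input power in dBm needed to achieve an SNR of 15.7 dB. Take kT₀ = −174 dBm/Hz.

−90.9 dBm

Sensitivity = −174 + 10 log₁₀(B) + NF + SNR_min
= −174 + 66.19 + 1.20 + 15.7
= −90.91 dBm → −90.9 dBm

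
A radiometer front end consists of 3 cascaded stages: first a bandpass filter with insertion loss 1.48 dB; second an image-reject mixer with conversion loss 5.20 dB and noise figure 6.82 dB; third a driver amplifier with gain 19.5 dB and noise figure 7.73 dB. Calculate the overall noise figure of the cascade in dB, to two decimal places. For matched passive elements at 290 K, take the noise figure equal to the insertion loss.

Convert to linear (a loss of L dB is a gain of −L dB): F_i = 10^(NF_i/10), G_i = 10^(G_i,dB/10)
  Stage 1: F_1 = 10^(1.48/10) = 1.406, G_1 = 10^(−1.48/10) = 0.7112
  Stage 2: F_2 = 10^(6.82/10) = 4.808, G_2 = 10^(−5.20/10) = 0.3020
  Stage 3: F_3 = 10^(7.73/10) = 5.929, G_3 = 10^(19.5/10) = 89.13
Friis cascade:
  F = 1.406 + (4.808 − 1)/0.7112 + (5.929 − 1)/0.2148 = 29.71
NF = 10 log₁₀(29.71) = 14.73 dB

14.73 dB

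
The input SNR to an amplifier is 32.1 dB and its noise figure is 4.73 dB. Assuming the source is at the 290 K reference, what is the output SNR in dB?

27.37 dB

By definition F = SNR_in/SNR_out, so in dB: SNR_out = SNR_in − NF
SNR_out = 32.1 − 4.73 = 27.37 dB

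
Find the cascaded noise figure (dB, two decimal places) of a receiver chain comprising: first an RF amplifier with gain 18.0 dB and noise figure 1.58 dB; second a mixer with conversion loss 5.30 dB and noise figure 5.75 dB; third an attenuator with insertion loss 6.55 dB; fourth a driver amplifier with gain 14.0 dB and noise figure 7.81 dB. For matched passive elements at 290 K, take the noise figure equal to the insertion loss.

Convert to linear (a loss of L dB is a gain of −L dB): F_i = 10^(NF_i/10), G_i = 10^(G_i,dB/10)
  Stage 1: F_1 = 10^(1.58/10) = 1.439, G_1 = 10^(18.0/10) = 63.10
  Stage 2: F_2 = 10^(5.75/10) = 3.758, G_2 = 10^(−5.30/10) = 0.2951
  Stage 3: F_3 = 10^(6.55/10) = 4.519, G_3 = 10^(−6.55/10) = 0.2213
  Stage 4: F_4 = 10^(7.81/10) = 6.039, G_4 = 10^(14.0/10) = 25.12
Friis cascade:
  F = 1.439 + (3.758 − 1)/63.10 + (4.519 − 1)/18.62 + (6.039 − 1)/4.121 = 2.894
NF = 10 log₁₀(2.894) = 4.62 dB

4.62 dB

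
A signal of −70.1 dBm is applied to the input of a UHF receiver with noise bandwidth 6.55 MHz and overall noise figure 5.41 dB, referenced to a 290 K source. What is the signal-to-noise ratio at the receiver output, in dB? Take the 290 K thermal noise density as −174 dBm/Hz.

30.3 dB

Noise floor: N = −174 + 10 log₁₀(B) + NF
10 log₁₀(6.55×10⁶) = 68.16 dB
N = −174 + 68.16 + 5.41 = −100.43 dBm
SNR = P_sig − N = −70.1 − (−100.43) = 30.33 dB → 30.3 dB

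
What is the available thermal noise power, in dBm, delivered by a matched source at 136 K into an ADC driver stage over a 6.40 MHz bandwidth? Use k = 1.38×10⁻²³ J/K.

P_n = kTB = 1.38×10⁻²³ × 136 × 6.40×10⁶ = 1.20×10⁻¹⁴ W
In dBm: 10 log₁₀(1.20×10⁻¹⁴ / 10⁻³) = −109.2 dBm

−109.2 dBm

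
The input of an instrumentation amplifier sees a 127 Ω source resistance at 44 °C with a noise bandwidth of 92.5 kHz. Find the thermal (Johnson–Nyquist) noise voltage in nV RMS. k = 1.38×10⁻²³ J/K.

453 nV

T = 44 °C + 273.15 = 317.15 K
V_n = √(4kTRB)
4kTRB = 4 × 1.38×10⁻²³ × 317.15 × 1.27×10² × 9.25×10⁴ = 2.06×10⁻¹³ V²
V_n = √(2.06×10⁻¹³) = 4.53×10⁻⁷ V = 453 nV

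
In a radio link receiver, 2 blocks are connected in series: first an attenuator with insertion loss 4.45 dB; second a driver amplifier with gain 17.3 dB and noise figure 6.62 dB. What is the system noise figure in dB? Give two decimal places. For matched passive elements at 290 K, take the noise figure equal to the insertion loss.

Convert to linear (a loss of L dB is a gain of −L dB): F_i = 10^(NF_i/10), G_i = 10^(G_i,dB/10)
  Stage 1: F_1 = 10^(4.45/10) = 2.786, G_1 = 10^(−4.45/10) = 0.3589
  Stage 2: F_2 = 10^(6.62/10) = 4.592, G_2 = 10^(17.3/10) = 53.70
Friis cascade:
  F = 2.786 + (4.592 − 1)/0.3589 = 12.79
NF = 10 log₁₀(12.79) = 11.07 dB

11.07 dB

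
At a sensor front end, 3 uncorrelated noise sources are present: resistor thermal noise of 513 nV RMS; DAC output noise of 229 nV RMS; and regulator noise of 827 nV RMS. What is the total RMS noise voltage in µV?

1.00 µV

Uncorrelated sources add in power (mean-square): V_tot = √(ΣV_i²)
V_tot = √[(5.13×10⁻⁷)² + (2.29×10⁻⁷)² + (8.27×10⁻⁷)²] = 1.00×10⁻⁶ V = 1.00 µV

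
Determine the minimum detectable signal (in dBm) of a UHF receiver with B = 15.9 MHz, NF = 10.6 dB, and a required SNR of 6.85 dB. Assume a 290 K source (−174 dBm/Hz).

Sensitivity = −174 + 10 log₁₀(B) + NF + SNR_min
= −174 + 72.01 + 10.6 + 6.85
= −84.54 dBm → −84.5 dBm

−84.5 dBm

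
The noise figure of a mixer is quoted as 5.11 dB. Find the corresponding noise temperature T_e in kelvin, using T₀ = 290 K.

F = 10^(5.11/10) = 3.2434
T_e = (F − 1)·T₀ = (3.2434 − 1) × 290 = 651 K

651 K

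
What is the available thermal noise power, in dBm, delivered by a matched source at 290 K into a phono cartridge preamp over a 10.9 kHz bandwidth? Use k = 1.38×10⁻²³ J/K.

P_n = kTB = 1.38×10⁻²³ × 290 × 1.09×10⁴ = 4.36×10⁻¹⁷ W
In dBm: 10 log₁₀(4.36×10⁻¹⁷ / 10⁻³) = −133.6 dBm

−133.6 dBm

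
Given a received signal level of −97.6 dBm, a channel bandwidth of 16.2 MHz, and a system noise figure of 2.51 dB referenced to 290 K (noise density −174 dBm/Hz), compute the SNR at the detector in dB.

Noise floor: N = −174 + 10 log₁₀(B) + NF
10 log₁₀(1.62×10⁷) = 72.1 dB
N = −174 + 72.1 + 2.51 = −99.39 dBm
SNR = P_sig − N = −97.6 − (−99.39) = 1.79 dB → 1.8 dB

1.8 dB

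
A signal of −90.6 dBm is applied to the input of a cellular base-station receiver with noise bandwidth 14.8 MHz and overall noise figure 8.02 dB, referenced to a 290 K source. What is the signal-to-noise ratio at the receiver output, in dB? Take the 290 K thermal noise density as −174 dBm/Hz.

Noise floor: N = −174 + 10 log₁₀(B) + NF
10 log₁₀(1.48×10⁷) = 71.7 dB
N = −174 + 71.7 + 8.02 = −94.28 dBm
SNR = P_sig − N = −90.6 − (−94.28) = 3.68 dB → 3.7 dB

3.7 dB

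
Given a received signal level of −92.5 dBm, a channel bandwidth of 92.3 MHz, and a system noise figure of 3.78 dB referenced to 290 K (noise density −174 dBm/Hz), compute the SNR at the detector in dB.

−1.9 dB

Noise floor: N = −174 + 10 log₁₀(B) + NF
10 log₁₀(9.23×10⁷) = 79.65 dB
N = −174 + 79.65 + 3.78 = −90.57 dBm
SNR = P_sig − N = −92.5 − (−90.57) = −1.93 dB → −1.9 dB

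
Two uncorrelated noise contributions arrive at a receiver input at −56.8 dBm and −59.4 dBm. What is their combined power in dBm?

−54.9 dBm

Convert to linear, add, convert back:
P₁ = 2.09×10⁻⁹ W, P₂ = 1.15×10⁻⁹ W
P_tot = 3.24×10⁻⁹ W → 10 log₁₀(P_tot / 10⁻³) = −54.9 dBm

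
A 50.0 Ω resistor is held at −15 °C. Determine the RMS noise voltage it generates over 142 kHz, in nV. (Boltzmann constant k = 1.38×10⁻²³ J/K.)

318 nV

T = −15 °C + 273.15 = 258.15 K
V_n = √(4kTRB)
4kTRB = 4 × 1.38×10⁻²³ × 258.15 × 5.00×10¹ × 1.42×10⁵ = 1.01×10⁻¹³ V²
V_n = √(1.01×10⁻¹³) = 3.18×10⁻⁷ V = 318 nV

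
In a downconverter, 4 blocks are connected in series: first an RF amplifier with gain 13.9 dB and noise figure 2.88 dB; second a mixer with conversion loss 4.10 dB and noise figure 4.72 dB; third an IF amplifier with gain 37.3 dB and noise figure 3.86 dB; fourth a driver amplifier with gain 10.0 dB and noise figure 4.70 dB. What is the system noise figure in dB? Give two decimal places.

3.37 dB

Convert to linear (a loss of L dB is a gain of −L dB): F_i = 10^(NF_i/10), G_i = 10^(G_i,dB/10)
  Stage 1: F_1 = 10^(2.88/10) = 1.941, G_1 = 10^(13.9/10) = 24.55
  Stage 2: F_2 = 10^(4.72/10) = 2.965, G_2 = 10^(−4.10/10) = 0.3890
  Stage 3: F_3 = 10^(3.86/10) = 2.432, G_3 = 10^(37.3/10) = 5370
  Stage 4: F_4 = 10^(4.70/10) = 2.951, G_4 = 10^(10.0/10) = 10.00
Friis cascade:
  F = 1.941 + (2.965 − 1)/24.55 + (2.432 − 1)/9.550 + (2.951 − 1)/5.129×10⁴ = 2.171
NF = 10 log₁₀(2.171) = 3.37 dB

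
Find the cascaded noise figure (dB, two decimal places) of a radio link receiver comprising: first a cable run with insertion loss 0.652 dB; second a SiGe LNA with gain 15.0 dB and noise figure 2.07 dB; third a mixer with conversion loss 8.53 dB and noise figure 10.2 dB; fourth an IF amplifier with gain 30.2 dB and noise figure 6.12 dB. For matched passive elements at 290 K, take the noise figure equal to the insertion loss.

Convert to linear (a loss of L dB is a gain of −L dB): F_i = 10^(NF_i/10), G_i = 10^(G_i,dB/10)
  Stage 1: F_1 = 10^(0.652/10) = 1.162, G_1 = 10^(−0.652/10) = 0.8606
  Stage 2: F_2 = 10^(2.07/10) = 1.611, G_2 = 10^(15.0/10) = 31.62
  Stage 3: F_3 = 10^(10.2/10) = 10.47, G_3 = 10^(−8.53/10) = 0.1403
  Stage 4: F_4 = 10^(6.12/10) = 4.093, G_4 = 10^(30.2/10) = 1047
Friis cascade:
  F = 1.162 + (1.611 − 1)/0.8606 + (10.47 − 1)/27.21 + (4.093 − 1)/3.818 = 3.030
NF = 10 log₁₀(3.030) = 4.81 dB

4.81 dB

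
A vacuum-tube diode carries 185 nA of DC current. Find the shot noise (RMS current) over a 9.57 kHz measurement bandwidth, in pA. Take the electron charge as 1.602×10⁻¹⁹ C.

I_n = √(2qI·B)
2qI·B = 2 × 1.602×10⁻¹⁹ × 1.85×10⁻⁷ × 9.57×10³ = 5.67×10⁻²² A²
I_n = √(5.67×10⁻²²) = 2.38×10⁻¹¹ A = 23.8 pA

23.8 pA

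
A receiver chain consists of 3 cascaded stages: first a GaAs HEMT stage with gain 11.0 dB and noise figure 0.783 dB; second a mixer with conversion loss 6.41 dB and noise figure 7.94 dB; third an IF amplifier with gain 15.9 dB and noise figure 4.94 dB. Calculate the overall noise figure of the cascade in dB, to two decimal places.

3.71 dB

Convert to linear (a loss of L dB is a gain of −L dB): F_i = 10^(NF_i/10), G_i = 10^(G_i,dB/10)
  Stage 1: F_1 = 10^(0.783/10) = 1.198, G_1 = 10^(11.0/10) = 12.59
  Stage 2: F_2 = 10^(7.94/10) = 6.223, G_2 = 10^(−6.41/10) = 0.2286
  Stage 3: F_3 = 10^(4.94/10) = 3.119, G_3 = 10^(15.9/10) = 38.90
Friis cascade:
  F = 1.198 + (6.223 − 1)/12.59 + (3.119 − 1)/2.877 = 2.349
NF = 10 log₁₀(2.349) = 3.71 dB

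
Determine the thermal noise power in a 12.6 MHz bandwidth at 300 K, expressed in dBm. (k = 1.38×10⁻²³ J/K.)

−102.8 dBm

P_n = kTB = 1.38×10⁻²³ × 300 × 1.26×10⁷ = 5.22×10⁻¹⁴ W
In dBm: 10 log₁₀(5.22×10⁻¹⁴ / 10⁻³) = −102.8 dBm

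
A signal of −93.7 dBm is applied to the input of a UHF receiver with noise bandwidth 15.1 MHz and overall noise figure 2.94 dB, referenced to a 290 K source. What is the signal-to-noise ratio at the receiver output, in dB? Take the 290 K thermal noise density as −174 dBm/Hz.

Noise floor: N = −174 + 10 log₁₀(B) + NF
10 log₁₀(1.51×10⁷) = 71.79 dB
N = −174 + 71.79 + 2.94 = −99.27 dBm
SNR = P_sig − N = −93.7 − (−99.27) = 5.57 dB → 5.6 dB

5.6 dB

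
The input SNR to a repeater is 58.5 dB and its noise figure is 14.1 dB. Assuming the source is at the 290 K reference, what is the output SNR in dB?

44.4 dB

By definition F = SNR_in/SNR_out, so in dB: SNR_out = SNR_in − NF
SNR_out = 58.5 − 14.1 = 44.4 dB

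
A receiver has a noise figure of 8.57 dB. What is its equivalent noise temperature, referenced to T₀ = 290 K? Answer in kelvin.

1796 K

F = 10^(8.57/10) = 7.19449
T_e = (F − 1)·T₀ = (7.19449 − 1) × 290 = 1796 K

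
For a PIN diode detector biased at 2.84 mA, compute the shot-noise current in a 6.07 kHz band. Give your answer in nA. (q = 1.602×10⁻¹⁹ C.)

I_n = √(2qI·B)
2qI·B = 2 × 1.602×10⁻¹⁹ × 2.84×10⁻³ × 6.07×10³ = 5.52×10⁻¹⁸ A²
I_n = √(5.52×10⁻¹⁸) = 2.35×10⁻⁹ A = 2.35 nA

2.35 nA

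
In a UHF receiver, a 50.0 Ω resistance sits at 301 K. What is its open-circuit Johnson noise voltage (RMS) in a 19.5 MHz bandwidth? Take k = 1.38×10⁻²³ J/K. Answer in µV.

V_n = √(4kTRB)
4kTRB = 4 × 1.38×10⁻²³ × 301 × 5.00×10¹ × 1.95×10⁷ = 1.62×10⁻¹¹ V²
V_n = √(1.62×10⁻¹¹) = 4.02×10⁻⁶ V = 4.02 µV

4.02 µV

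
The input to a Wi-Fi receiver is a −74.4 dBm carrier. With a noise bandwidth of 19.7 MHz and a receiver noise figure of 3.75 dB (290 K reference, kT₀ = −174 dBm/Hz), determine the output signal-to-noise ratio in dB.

Noise floor: N = −174 + 10 log₁₀(B) + NF
10 log₁₀(1.97×10⁷) = 72.94 dB
N = −174 + 72.94 + 3.75 = −97.31 dBm
SNR = P_sig − N = −74.4 − (−97.31) = 22.91 dB → 22.9 dB

22.9 dB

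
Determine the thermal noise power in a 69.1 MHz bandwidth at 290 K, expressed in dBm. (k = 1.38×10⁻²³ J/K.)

P_n = kTB = 1.38×10⁻²³ × 290 × 6.91×10⁷ = 2.77×10⁻¹³ W
In dBm: 10 log₁₀(2.77×10⁻¹³ / 10⁻³) = −95.6 dBm

−95.6 dBm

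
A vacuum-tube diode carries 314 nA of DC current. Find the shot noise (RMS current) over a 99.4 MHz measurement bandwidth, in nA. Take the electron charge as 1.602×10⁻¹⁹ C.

3.16 nA

I_n = √(2qI·B)
2qI·B = 2 × 1.602×10⁻¹⁹ × 3.14×10⁻⁷ × 9.94×10⁷ = 1.00×10⁻¹⁷ A²
I_n = √(1.00×10⁻¹⁷) = 3.16×10⁻⁹ A = 3.16 nA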